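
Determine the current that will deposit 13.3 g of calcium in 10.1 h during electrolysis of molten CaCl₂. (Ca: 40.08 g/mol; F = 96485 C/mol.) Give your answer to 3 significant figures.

n(Ca) = 13.3 / 40.08 = 0.3318 mol
Ca²⁺ + 2e⁻ → Ca, so n(e⁻) = 2 × 0.3318 = 0.6636 mol
Q = 0.6636 × 96485 = 64030 C
I = Q / t = 64030 / 36360 s = 1.76 A

1.76 A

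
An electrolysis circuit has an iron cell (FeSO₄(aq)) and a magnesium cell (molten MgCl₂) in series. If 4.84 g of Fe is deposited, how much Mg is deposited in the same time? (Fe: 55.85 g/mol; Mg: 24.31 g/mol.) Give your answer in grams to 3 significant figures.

n(Fe) = 4.84 / 55.85 = 0.08666 mol
Fe²⁺ + 2e⁻ → Fe, so n(e⁻) = 2 × 0.08666 = 0.1733 mol
Since the cells are in series, n(e⁻) in the Mg cell is also 0.1733 mol.
Mg²⁺ + 2e⁻ → Mg, so n(Mg) = 0.1733 / 2 = 0.08665 mol
m(Mg) = 0.08665 × 24.31 = 2.11 g

2.11 g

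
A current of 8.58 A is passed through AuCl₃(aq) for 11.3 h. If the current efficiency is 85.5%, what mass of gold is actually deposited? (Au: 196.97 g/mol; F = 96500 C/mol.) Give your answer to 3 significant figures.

203 g

Q = 8.58 × 40680 = 3.490×10^5 C
n(e⁻) = 3.490×10^5 / 96500 = 3.617 mol
Au³⁺ + 3e⁻ → Au, so theoretical m(Au) = 1.206 × 196.97 = 237.5 g
Actual mass = 85.5% × 237.5 = 203 g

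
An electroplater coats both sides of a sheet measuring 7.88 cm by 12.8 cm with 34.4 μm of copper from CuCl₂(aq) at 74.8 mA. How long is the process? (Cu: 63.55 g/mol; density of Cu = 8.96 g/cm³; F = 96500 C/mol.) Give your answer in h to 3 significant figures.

Plated area = 2 × 7.88 × 12.8 = 201.7 cm²
Volume = 201.7 × 34.4×10⁻⁴ cm = 0.6938 cm³
m(Cu) = 0.6938 × 8.96 = 6.216 g
n(Cu) = 6.216 / 63.55 = 0.09781 mol; n(e⁻) = 2 × 0.09781 = 0.1956 mol
Q = 0.1956 × 96500 = 18880 C
t = 18880 / 0.0748 = 2.524×10^5 s = 70.1 h

70.1 h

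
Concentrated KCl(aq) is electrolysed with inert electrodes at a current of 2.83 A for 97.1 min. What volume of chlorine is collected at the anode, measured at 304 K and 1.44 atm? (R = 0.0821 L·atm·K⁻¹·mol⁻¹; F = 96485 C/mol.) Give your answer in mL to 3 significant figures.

Q = It = 2.83 × 5826 = 16490 C
n(e⁻) = 16490 / 96485 = 0.1709 mol
2Cl⁻ → Cl₂ + 2e⁻, so n(Cl₂) = 0.1709 / 2 = 0.08545 mol
V = nRT/P = 0.08545 × 0.0821 × 304 / 1.44 = 1.481 L
= 1480 mL

1480 mL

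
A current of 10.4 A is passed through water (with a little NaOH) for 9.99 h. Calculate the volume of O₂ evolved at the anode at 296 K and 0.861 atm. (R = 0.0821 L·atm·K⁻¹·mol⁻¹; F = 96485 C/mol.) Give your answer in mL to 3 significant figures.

Charge passed = 10.4 × 35964 = 3.740×10^5 C
Moles of electrons = 3.740×10^5 / 96485 = 3.876 mol
2H₂O → O₂ + 4H⁺ + 4e⁻, so n(O₂) = 3.876 / 4 = 0.9690 mol
V = nRT/P = 0.9690 × 0.0821 × 296 / 0.861 = 27.35 L
= 27400 mL

27400 mL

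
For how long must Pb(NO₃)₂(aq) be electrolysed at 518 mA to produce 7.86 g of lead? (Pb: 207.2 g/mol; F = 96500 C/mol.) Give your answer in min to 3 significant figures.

n(Pb) = 7.86 / 207.2 = 0.03793 mol
Pb²⁺ + 2e⁻ → Pb, so n(e⁻) = 2 × 0.03793 = 0.07586 mol
Q = 0.07586 × 96500 = 7320 C
t = Q / I = 7320 / 0.518 = 14130 s = 236 min

236 min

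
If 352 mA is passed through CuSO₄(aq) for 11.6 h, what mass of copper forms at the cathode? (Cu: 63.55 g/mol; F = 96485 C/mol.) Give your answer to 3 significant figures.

Q = It = 0.352 × 41760 = 14700 C
Moles of electrons = 14700 / 96485 = 0.1524 mol
Cu²⁺ + 2e⁻ → Cu, so n(Cu) = 0.1524 / 2 = 0.07620 mol
m = 0.07620 × 63.55 = 4.84 g

4.84 g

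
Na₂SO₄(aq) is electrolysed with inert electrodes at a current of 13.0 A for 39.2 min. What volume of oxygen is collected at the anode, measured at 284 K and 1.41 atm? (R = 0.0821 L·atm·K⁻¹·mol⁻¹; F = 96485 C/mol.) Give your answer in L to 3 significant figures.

1.31 L

Charge passed = 13.0 × 2352 = 30580 C
n(e⁻) = 30580 / 96485 = 0.3169 mol
2H₂O → O₂ + 4H⁺ + 4e⁻, so n(O₂) = 0.3169 / 4 = 0.07923 mol
V = nRT/P = 0.07923 × 0.0821 × 284 / 1.41 = 1.310 L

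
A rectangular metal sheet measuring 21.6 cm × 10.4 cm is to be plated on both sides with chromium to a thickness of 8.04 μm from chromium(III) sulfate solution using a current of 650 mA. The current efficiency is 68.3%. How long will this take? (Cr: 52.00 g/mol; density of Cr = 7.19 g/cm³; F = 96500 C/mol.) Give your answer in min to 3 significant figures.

543 min

Plated area = 2 × 21.6 × 10.4 = 449.3 cm²
Volume = 449.3 × 8.04×10⁻⁴ cm = 0.3612 cm³
m(Cr) = 0.3612 × 7.19 = 2.597 g
n(Cr) = 2.597 / 52.00 = 0.04994 mol; n(e⁻) = 3 × 0.04994 = 0.1498 mol
Q = 0.1498 × 96500 / 0.683 = 21170 C
t = 21170 / 0.650 = 32570 s = 543 min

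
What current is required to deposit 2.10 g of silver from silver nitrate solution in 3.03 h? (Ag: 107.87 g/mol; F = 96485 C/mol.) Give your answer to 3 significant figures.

n(Ag) = 2.10 / 107.87 = 0.01947 mol
Ag⁺ + e⁻ → Ag, so n(e⁻) = 0.01947 mol
Q = 0.01947 × 96485 = 1879 C
I = Q / t = 1879 / 10908 s = 0.172 A

0.172 A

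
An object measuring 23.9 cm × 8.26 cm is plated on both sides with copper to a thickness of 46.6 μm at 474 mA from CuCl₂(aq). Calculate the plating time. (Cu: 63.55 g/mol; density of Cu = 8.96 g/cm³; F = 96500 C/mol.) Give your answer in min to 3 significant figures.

1760 min

Plated area = 2 × 23.9 × 8.26 = 394.8 cm²
Volume = 394.8 × 46.6×10⁻⁴ cm = 1.840 cm³
m(Cu) = 1.840 × 8.96 = 16.49 g
n(Cu) = 16.49 / 63.55 = 0.2595 mol; n(e⁻) = 2 × 0.2595 = 0.5190 mol
Q = 0.5190 × 96500 = 50080 C
t = 50080 / 0.474 = 1.057×10^5 s = 1760 min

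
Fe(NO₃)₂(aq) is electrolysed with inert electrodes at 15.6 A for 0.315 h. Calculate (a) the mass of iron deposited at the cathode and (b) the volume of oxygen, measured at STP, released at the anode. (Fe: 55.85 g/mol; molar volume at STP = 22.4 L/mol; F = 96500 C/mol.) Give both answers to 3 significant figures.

5.12 g Fe; 1.03 L O₂

Q = 15.6 × 1134 = 17690 C; n(e⁻) = 17690 / 96500 = 0.1833 mol
Cathode: Fe²⁺ + 2e⁻ → Fe → n(Fe) = 0.1833/2 = 0.09165 mol → 5.12 g
Anode: 2H₂O → O₂ + 4H⁺ + 4e⁻ → n(O₂) = 0.1833/4 = 0.04583 mol → 1.03 L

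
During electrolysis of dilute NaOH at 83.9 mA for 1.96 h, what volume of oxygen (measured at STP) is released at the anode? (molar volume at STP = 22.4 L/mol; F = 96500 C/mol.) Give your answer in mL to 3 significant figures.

Charge passed = 0.0839 × 7056 = 592.0 C
n(e⁻) = 592.0 / 96500 = 0.006135 mol
2H₂O → O₂ + 4H⁺ + 4e⁻, so n(O₂) = 0.006135 / 4 = 0.001534 mol
V = 0.001534 × 22.4 = 0.03436 L
= 34.4 mL

34.4 mL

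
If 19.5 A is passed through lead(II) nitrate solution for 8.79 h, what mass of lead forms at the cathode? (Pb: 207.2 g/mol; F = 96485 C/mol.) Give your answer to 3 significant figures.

Q = 19.5 A × 31644 s = 6.171×10^5 C
n(e⁻) = 6.171×10^5 / 96485 = 6.396 mol
Pb²⁺ + 2e⁻ → Pb, so n(Pb) = 6.396 / 2 = 3.198 mol
m = 3.198 × 207.2 = 663 g

663 g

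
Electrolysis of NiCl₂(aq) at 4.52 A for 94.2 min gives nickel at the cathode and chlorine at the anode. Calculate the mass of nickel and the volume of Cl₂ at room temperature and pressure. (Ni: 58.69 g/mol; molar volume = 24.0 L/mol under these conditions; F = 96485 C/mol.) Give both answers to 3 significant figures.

Q = 4.52 × 5652 = 25550 C; n(e⁻) = 25550 / 96485 = 0.2648 mol
Cathode: Ni²⁺ + 2e⁻ → Ni → n(Ni) = 0.2648/2 = 0.1324 mol → 7.77 g
Anode: 2Cl⁻ → Cl₂ + 2e⁻ → n(Cl₂) = 0.2648/2 = 0.1324 mol → 3.18 L

7.77 g Ni; 3.18 L Cl₂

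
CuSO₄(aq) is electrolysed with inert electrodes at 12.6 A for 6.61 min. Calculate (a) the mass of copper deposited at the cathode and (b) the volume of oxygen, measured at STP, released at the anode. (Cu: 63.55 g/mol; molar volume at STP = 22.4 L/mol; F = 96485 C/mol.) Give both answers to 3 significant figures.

1.65 g Cu; 0.290 L O₂

Q = 12.6 × 396.6 = 4997 C; n(e⁻) = 4997 / 96485 = 0.05179 mol
Cathode: Cu²⁺ + 2e⁻ → Cu → n(Cu) = 0.05179/2 = 0.02590 mol → 1.65 g
Anode: 2H₂O → O₂ + 4H⁺ + 4e⁻ → n(O₂) = 0.05179/4 = 0.01295 mol → 0.290 L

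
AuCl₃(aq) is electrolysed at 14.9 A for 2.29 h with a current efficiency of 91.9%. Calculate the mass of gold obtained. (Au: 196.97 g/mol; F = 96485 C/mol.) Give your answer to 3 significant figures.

76.8 g

Q = 14.9 × 8244 = 1.228×10^5 C
n(e⁻) = 1.228×10^5 / 96485 = 1.273 mol
Au³⁺ + 3e⁻ → Au, so theoretical m(Au) = 0.4243 × 196.97 = 83.57 g
Actual mass = 91.9% × 83.57 = 76.8 g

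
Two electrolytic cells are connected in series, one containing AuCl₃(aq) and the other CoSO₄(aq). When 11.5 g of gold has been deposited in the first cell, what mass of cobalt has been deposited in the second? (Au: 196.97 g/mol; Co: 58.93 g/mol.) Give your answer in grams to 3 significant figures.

n(Au) = 11.5 / 196.97 = 0.05838 mol
Au³⁺ + 3e⁻ → Au, so n(e⁻) = 3 × 0.05838 = 0.1751 mol
In series, the same 0.1751 mol of electrons flows through the second cell.
Co²⁺ + 2e⁻ → Co, so n(Co) = 0.1751 / 2 = 0.08755 mol
m(Co) = 0.08755 × 58.93 = 5.16 g

5.16 g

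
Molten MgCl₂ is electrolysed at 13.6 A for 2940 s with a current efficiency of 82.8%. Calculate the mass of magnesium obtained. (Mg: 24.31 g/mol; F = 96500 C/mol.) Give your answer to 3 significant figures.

4.17 g

Q = 13.6 × 2940 = 39980 C
n(e⁻) = 39980 / 96500 = 0.4143 mol
Mg²⁺ + 2e⁻ → Mg, so theoretical m(Mg) = 0.2072 × 24.31 = 5.037 g
Actual mass = 82.8% × 5.037 = 4.17 g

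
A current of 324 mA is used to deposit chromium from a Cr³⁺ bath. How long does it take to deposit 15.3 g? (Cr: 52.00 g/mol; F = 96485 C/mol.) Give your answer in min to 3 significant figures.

4380 min

n(Cr) = 15.3 / 52.00 = 0.2942 mol
Cr³⁺ + 3e⁻ → Cr, so n(e⁻) = 3 × 0.2942 = 0.8826 mol
Q = 0.8826 × 96485 = 85160 C
t = Q / I = 85160 / 0.324 = 2.628×10^5 s = 4380 min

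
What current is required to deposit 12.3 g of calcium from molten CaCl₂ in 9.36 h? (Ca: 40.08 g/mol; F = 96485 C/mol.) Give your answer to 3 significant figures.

n(Ca) = 12.3 / 40.08 = 0.3069 mol
Ca²⁺ + 2e⁻ → Ca, so n(e⁻) = 2 × 0.3069 = 0.6138 mol
Q = 0.6138 × 96485 = 59220 C
I = Q / t = 59220 / 33696 s = 1.76 A

1.76 A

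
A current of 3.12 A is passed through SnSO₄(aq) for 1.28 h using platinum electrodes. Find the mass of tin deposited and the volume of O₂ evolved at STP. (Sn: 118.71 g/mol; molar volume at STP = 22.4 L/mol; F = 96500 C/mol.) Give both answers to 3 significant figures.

8.84 g Sn; 0.834 L O₂

Q = 3.12 × 4608 = 14380 C; n(e⁻) = 14380 / 96500 = 0.1490 mol
Cathode: Sn²⁺ + 2e⁻ → Sn → n(Sn) = 0.1490/2 = 0.07450 mol → 8.84 g
Anode: 2H₂O → O₂ + 4H⁺ + 4e⁻ → n(O₂) = 0.1490/4 = 0.03725 mol → 0.834 L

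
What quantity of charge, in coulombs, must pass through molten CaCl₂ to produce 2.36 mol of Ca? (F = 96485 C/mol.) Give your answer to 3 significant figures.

4.55×10^5 C

Ca²⁺ + 2e⁻ → Ca, so n(e⁻) = 2 × 2.36 = 4.720 mol
Q = 4.720 × 96485 = 4.554×10^5 C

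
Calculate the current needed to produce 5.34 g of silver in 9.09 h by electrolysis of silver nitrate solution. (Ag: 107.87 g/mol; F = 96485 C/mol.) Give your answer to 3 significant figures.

n(Ag) = 5.34 / 107.87 = 0.04950 mol
Ag⁺ + e⁻ → Ag, so n(e⁻) = 0.04950 mol
Q = 0.04950 × 96485 = 4776 C
I = Q / t = 4776 / 32724 s = 0.146 A

0.146 A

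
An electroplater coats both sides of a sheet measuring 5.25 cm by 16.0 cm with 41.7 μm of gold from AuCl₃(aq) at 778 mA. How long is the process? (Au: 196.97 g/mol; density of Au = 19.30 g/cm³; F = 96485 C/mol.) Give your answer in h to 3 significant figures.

Plated area = 2 × 5.25 × 16.0 = 168.0 cm²
Volume = 168.0 × 41.7×10⁻⁴ cm = 0.7006 cm³
m(Au) = 0.7006 × 19.30 = 13.52 g
n(Au) = 13.52 / 196.97 = 0.06864 mol; n(e⁻) = 3 × 0.06864 = 0.2059 mol
Q = 0.2059 × 96485 = 19870 C
t = 19870 / 0.778 = 25540 s = 7.09 h

7.09 h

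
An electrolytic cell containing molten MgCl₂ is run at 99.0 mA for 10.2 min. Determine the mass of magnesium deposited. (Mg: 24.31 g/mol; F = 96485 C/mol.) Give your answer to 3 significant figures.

0.00763 g

Q = It = 0.0990 × 612 = 60.59 C
n(e⁻) = 60.59 / 96485 = 6.280×10^-4 mol
Mg²⁺ + 2e⁻ → Mg, so n(Mg) = 6.280×10^-4 / 2 = 3.140×10^-4 mol
m = 3.140×10^-4 × 24.31 = 0.00763 g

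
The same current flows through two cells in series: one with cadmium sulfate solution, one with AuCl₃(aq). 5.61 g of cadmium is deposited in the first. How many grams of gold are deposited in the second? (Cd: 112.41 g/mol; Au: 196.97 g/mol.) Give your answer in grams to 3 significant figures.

n(Cd) = 5.61 / 112.41 = 0.04991 mol
Cd²⁺ + 2e⁻ → Cd, so n(e⁻) = 2 × 0.04991 = 0.09982 mol
The cells are in series, so the same charge (and hence the same n(e⁻) = 0.09982 mol) passes through both.
Au³⁺ + 3e⁻ → Au, so n(Au) = 0.09982 / 3 = 0.03327 mol
m(Au) = 0.03327 × 196.97 = 6.55 g

6.55 g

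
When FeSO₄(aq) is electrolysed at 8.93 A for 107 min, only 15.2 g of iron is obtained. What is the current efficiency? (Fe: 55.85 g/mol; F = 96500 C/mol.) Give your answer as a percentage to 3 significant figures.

91.6%

Q = 8.93 × 6420 = 57330 C
n(e⁻) = 57330 / 96500 = 0.5941 mol
Fe²⁺ + 2e⁻ → Fe, so theoretical n(Fe) = 0.2971 mol → 16.59 g
Efficiency = 15.2 / 16.59 = 0.9162 = 91.6%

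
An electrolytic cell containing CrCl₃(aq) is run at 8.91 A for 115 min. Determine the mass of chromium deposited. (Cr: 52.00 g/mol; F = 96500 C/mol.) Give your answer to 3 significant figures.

11.0 g

Q = It = 8.91 × 6900 = 61480 C
n(e⁻) = Q/F = 61480/96500 = 0.6371 mol
Cr³⁺ + 3e⁻ → Cr, so n(Cr) = 0.6371 / 3 = 0.2124 mol
m = 0.2124 × 52.00 = 11.0 g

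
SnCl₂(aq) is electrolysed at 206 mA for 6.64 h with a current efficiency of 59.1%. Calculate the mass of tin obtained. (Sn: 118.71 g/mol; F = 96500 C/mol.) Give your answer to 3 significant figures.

1.79 g

Q = 0.206 × 23904 = 4924 C
n(e⁻) = 4924 / 96500 = 0.05103 mol
Sn²⁺ + 2e⁻ → Sn, so theoretical m(Sn) = 0.02552 × 118.71 = 3.029 g
Actual mass = 59.1% × 3.029 = 1.79 g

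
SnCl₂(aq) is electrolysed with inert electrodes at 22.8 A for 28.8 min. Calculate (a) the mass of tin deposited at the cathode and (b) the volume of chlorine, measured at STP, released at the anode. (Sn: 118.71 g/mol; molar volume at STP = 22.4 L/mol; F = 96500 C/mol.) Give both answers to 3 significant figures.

24.2 g Sn; 4.57 L Cl₂

Q = 22.8 × 1728 = 39400 C; n(e⁻) = 39400 / 96500 = 0.4083 mol
Cathode: Sn²⁺ + 2e⁻ → Sn → n(Sn) = 0.4083/2 = 0.2042 mol → 24.2 g
Anode: 2Cl⁻ → Cl₂ + 2e⁻ → n(Cl₂) = 0.4083/2 = 0.2042 mol → 4.57 L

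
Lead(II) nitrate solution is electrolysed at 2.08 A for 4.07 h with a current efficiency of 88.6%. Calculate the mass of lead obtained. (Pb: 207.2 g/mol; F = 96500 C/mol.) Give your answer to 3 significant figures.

29.0 g

Q = 2.08 × 14652 = 30480 C
n(e⁻) = 30480 / 96500 = 0.3159 mol
Pb²⁺ + 2e⁻ → Pb, so theoretical m(Pb) = 0.1580 × 207.2 = 32.74 g
Actual mass = 88.6% × 32.74 = 29.0 g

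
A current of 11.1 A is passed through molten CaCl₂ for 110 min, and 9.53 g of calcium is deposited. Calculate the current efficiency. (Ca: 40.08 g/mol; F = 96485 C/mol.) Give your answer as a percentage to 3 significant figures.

62.6%

Q = 11.1 × 6600 = 73260 C
n(e⁻) = 73260 / 96485 = 0.7593 mol
Ca²⁺ + 2e⁻ → Ca, so theoretical n(Ca) = 0.3797 mol → 15.22 g
Efficiency = 9.53 / 15.22 = 0.6261 = 62.6%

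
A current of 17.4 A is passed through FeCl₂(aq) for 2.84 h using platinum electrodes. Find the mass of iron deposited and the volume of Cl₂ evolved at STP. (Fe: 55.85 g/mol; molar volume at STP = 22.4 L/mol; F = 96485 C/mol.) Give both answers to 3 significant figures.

51.5 g Fe; 20.7 L Cl₂

Q = 17.4 × 10224 = 1.779×10^5 C; n(e⁻) = 1.779×10^5 / 96485 = 1.844 mol
Cathode: Fe²⁺ + 2e⁻ → Fe → n(Fe) = 1.844/2 = 0.9220 mol → 51.5 g
Anode: 2Cl⁻ → Cl₂ + 2e⁻ → n(Cl₂) = 1.844/2 = 0.9220 mol → 20.7 L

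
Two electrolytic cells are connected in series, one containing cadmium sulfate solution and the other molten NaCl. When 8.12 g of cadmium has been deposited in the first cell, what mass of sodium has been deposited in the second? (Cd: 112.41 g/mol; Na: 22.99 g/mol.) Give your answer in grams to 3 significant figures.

n(Cd) = 8.12 / 112.41 = 0.07224 mol
Cd²⁺ + 2e⁻ → Cd, so n(e⁻) = 2 × 0.07224 = 0.1445 mol
In series, the same 0.1445 mol of electrons flows through the second cell.
Na⁺ + e⁻ → Na, so n(Na) = 0.1445 mol
m(Na) = 0.1445 × 22.99 = 3.32 g

3.32 g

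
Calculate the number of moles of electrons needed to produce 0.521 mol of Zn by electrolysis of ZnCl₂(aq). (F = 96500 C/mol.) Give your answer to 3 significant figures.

Zn²⁺ + 2e⁻ → Zn, so n(e⁻) = 2 × 0.521 = 1.042 mol

1.04 mol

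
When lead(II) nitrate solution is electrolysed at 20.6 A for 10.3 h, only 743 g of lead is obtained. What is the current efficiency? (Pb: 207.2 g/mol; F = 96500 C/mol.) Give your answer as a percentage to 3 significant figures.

Q = 20.6 × 37080 = 7.638×10^5 C
n(e⁻) = 7.638×10^5 / 96500 = 7.915 mol
Pb²⁺ + 2e⁻ → Pb, so theoretical n(Pb) = 3.958 mol → 820.1 g
Efficiency = 743 / 820.1 = 0.9060 = 90.6%

90.6%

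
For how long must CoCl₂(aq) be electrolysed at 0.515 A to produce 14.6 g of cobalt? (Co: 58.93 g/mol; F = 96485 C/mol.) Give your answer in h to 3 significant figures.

n(Co) = 14.6 / 58.93 = 0.2478 mol
Co²⁺ + 2e⁻ → Co, so n(e⁻) = 2 × 0.2478 = 0.4956 mol
Q = 0.4956 × 96485 = 47820 C
t = Q / I = 47820 / 0.515 = 92850 s = 25.8 h

25.8 h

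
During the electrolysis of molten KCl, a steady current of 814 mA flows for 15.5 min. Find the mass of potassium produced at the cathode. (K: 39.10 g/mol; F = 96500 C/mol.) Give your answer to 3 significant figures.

Charge passed = 0.814 × 930 = 757.0 C
Moles of electrons = 757.0 / 96500 = 0.007845 mol
K⁺ + e⁻ → K, so n(K) = 0.007845 mol
m = 0.007845 × 39.10 = 0.307 g

0.307 g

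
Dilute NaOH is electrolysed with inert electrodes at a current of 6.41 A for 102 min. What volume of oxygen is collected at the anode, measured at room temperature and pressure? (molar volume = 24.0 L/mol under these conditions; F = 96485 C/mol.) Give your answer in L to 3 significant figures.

Charge passed = 6.41 × 6120 = 39230 C
n(e⁻) = 39230 / 96485 = 0.4066 mol
2H₂O → O₂ + 4H⁺ + 4e⁻, so n(O₂) = 0.4066 / 4 = 0.1017 mol
V = 0.1017 × 24.0 = 2.441 L

2.44 L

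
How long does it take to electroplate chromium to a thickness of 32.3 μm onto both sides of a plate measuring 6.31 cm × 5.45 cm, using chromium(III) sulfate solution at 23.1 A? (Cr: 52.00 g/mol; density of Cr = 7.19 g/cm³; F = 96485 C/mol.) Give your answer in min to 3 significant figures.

Plated area = 2 × 6.31 × 5.45 = 68.78 cm²
Volume = 68.78 × 32.3×10⁻⁴ cm = 0.2222 cm³
m(Cr) = 0.2222 × 7.19 = 1.598 g
n(Cr) = 1.598 / 52.00 = 0.03073 mol; n(e⁻) = 3 × 0.03073 = 0.09219 mol
Q = 0.09219 × 96485 = 8895 C
t = 8895 / 23.1 = 385.1 s = 6.42 min

6.42 min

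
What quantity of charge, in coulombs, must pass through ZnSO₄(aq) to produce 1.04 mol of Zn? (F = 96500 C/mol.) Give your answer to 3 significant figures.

Zn²⁺ + 2e⁻ → Zn, so n(e⁻) = 2 × 1.04 = 2.080 mol
Q = 2.080 × 96500 = 2.007×10^5 C

2.01×10^5 C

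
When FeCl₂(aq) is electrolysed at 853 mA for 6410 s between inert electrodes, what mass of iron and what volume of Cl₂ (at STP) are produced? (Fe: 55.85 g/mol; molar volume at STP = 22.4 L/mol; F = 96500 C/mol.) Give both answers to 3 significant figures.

Q = 0.853 × 6410 = 5468 C; n(e⁻) = 5468 / 96500 = 0.05666 mol
Cathode: Fe²⁺ + 2e⁻ → Fe → n(Fe) = 0.05666/2 = 0.02833 mol → 1.58 g
Anode: 2Cl⁻ → Cl₂ + 2e⁻ → n(Cl₂) = 0.05666/2 = 0.02833 mol → 0.635 L

1.58 g Fe; 0.635 L Cl₂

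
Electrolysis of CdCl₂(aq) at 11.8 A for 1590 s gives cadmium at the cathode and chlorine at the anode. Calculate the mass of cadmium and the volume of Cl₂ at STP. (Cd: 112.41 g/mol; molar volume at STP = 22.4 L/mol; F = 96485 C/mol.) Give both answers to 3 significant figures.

10.9 g Cd; 2.18 L Cl₂

Q = 11.8 × 1590 = 18760 C; n(e⁻) = 18760 / 96485 = 0.1944 mol
Cathode: Cd²⁺ + 2e⁻ → Cd → n(Cd) = 0.1944/2 = 0.09720 mol → 10.9 g
Anode: 2Cl⁻ → Cl₂ + 2e⁻ → n(Cl₂) = 0.1944/2 = 0.09720 mol → 2.18 L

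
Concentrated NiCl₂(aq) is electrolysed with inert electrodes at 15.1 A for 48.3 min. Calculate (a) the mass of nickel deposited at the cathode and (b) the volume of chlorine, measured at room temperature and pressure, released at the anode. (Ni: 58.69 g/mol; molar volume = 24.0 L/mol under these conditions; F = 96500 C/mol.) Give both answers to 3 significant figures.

13.3 g Ni; 5.44 L Cl₂

Q = 15.1 × 2898 = 43760 C; n(e⁻) = 43760 / 96500 = 0.4535 mol
Cathode: Ni²⁺ + 2e⁻ → Ni → n(Ni) = 0.4535/2 = 0.2268 mol → 13.3 g
Anode: 2Cl⁻ → Cl₂ + 2e⁻ → n(Cl₂) = 0.4535/2 = 0.2268 mol → 5.44 L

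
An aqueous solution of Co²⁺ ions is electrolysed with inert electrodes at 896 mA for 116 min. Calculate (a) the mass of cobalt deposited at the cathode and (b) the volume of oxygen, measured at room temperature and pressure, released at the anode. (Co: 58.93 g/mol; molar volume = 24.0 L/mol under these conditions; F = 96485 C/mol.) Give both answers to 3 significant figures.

1.90 g Co; 0.388 L O₂

Q = 0.896 × 6960 = 6236 C; n(e⁻) = 6236 / 96485 = 0.06463 mol
Cathode: Co²⁺ + 2e⁻ → Co → n(Co) = 0.06463/2 = 0.03232 mol → 1.90 g
Anode: 2H₂O → O₂ + 4H⁺ + 4e⁻ → n(O₂) = 0.06463/4 = 0.01616 mol → 0.388 L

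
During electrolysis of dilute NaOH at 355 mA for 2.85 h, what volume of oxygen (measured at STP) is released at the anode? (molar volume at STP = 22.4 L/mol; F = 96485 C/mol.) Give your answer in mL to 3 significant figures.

Q = It = 0.355 × 10260 = 3642 C
n(e⁻) = Q/F = 3642/96485 = 0.03775 mol
2H₂O → O₂ + 4H⁺ + 4e⁻, so n(O₂) = 0.03775 / 4 = 0.009438 mol
V = 0.009438 × 22.4 = 0.2114 L
= 211 mL

211 mL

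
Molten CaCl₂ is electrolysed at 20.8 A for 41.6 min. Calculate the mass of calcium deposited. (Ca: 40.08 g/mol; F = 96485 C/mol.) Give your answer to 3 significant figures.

10.8 g

Q = It = 20.8 × 2496 = 51920 C
Moles of electrons = 51920 / 96485 = 0.5381 mol
Ca²⁺ + 2e⁻ → Ca, so n(Ca) = 0.5381 / 2 = 0.2691 mol
m = 0.2691 × 40.08 = 10.8 g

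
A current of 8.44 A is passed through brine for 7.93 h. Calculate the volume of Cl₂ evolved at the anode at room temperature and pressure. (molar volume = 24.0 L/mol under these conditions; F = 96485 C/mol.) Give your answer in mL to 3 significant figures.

30000 mL

Q = It = 8.44 × 28548 = 2.409×10^5 C
n(e⁻) = Q/F = 2.409×10^5/96485 = 2.497 mol
2Cl⁻ → Cl₂ + 2e⁻, so n(Cl₂) = 2.497 / 2 = 1.249 mol
V = 1.249 × 24.0 = 29.98 L
= 30000 mL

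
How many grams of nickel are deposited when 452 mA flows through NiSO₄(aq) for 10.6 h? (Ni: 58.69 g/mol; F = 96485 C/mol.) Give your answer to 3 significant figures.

5.25 g

Q = It = 0.452 × 38160 = 17250 C
n(e⁻) = 17250 / 96485 = 0.1788 mol
Ni²⁺ + 2e⁻ → Ni, so n(Ni) = 0.1788 / 2 = 0.08940 mol
m = 0.08940 × 58.69 = 5.25 g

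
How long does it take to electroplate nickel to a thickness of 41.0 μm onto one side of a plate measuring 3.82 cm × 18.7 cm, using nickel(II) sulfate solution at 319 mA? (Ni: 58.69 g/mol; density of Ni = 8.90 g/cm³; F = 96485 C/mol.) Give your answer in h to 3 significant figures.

7.46 h

Plated area = 3.82 × 18.7 = 71.43 cm²
Volume = 71.43 × 41.0×10⁻⁴ cm = 0.2929 cm³
m(Ni) = 0.2929 × 8.90 = 2.607 g
n(Ni) = 2.607 / 58.69 = 0.04442 mol; n(e⁻) = 2 × 0.04442 = 0.08884 mol
Q = 0.08884 × 96485 = 8572 C
t = 8572 / 0.319 = 26870 s = 7.46 h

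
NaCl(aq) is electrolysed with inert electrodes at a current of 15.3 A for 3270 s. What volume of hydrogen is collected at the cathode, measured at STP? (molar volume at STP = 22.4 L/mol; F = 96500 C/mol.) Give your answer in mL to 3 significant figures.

Charge passed = 15.3 × 3270 = 50030 C
n(e⁻) = 50030 / 96500 = 0.5184 mol
2H⁺ + 2e⁻ → H₂, so n(H₂) = 0.5184 / 2 = 0.2592 mol
V = 0.2592 × 22.4 = 5.806 L
= 5810 mL

5810 mL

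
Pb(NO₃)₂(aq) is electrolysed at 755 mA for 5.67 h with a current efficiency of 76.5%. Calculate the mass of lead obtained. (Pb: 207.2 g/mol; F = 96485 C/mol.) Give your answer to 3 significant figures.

12.7 g

Q = 0.755 × 20412 = 15410 C
n(e⁻) = 15410 / 96485 = 0.1597 mol
Pb²⁺ + 2e⁻ → Pb, so theoretical m(Pb) = 0.07985 × 207.2 = 16.54 g
Actual mass = 76.5% × 16.54 = 12.7 g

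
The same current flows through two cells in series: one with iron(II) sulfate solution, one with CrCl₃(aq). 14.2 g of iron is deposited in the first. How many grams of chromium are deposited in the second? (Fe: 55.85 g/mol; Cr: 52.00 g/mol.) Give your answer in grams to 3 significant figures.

8.81 g

n(Fe) = 14.2 / 55.85 = 0.2543 mol
Fe²⁺ + 2e⁻ → Fe, so n(e⁻) = 2 × 0.2543 = 0.5086 mol
In series, the same 0.5086 mol of electrons flows through the second cell.
Cr³⁺ + 3e⁻ → Cr, so n(Cr) = 0.5086 / 3 = 0.1695 mol
m(Cr) = 0.1695 × 52.00 = 8.81 g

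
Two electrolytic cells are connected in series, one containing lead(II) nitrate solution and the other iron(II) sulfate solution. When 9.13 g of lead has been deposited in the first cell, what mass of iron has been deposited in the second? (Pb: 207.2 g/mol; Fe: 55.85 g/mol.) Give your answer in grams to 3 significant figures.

n(Pb) = 9.13 / 207.2 = 0.04406 mol
Pb²⁺ + 2e⁻ → Pb, so n(e⁻) = 2 × 0.04406 = 0.08812 mol
In series, the same 0.08812 mol of electrons flows through the second cell.
Fe²⁺ + 2e⁻ → Fe, so n(Fe) = 0.08812 / 2 = 0.04406 mol
m(Fe) = 0.04406 × 55.85 = 2.46 g

2.46 g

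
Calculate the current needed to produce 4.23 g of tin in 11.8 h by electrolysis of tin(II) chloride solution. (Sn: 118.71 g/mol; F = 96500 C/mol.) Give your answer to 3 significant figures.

n(Sn) = 4.23 / 118.71 = 0.03563 mol
Sn²⁺ + 2e⁻ → Sn, so n(e⁻) = 2 × 0.03563 = 0.07126 mol
Q = 0.07126 × 96500 = 6877 C
I = Q / t = 6877 / 42480 s = 0.162 A

0.162 A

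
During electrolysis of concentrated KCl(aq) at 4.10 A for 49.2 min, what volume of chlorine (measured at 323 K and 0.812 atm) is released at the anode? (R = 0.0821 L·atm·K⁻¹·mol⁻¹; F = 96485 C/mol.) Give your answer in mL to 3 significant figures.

2050 mL

Q = 4.10 A × 2952 s = 12100 C
n(e⁻) = Q/F = 12100/96485 = 0.1254 mol
2Cl⁻ → Cl₂ + 2e⁻, so n(Cl₂) = 0.1254 / 2 = 0.06270 mol
V = nRT/P = 0.06270 × 0.0821 × 323 / 0.812 = 2.048 L
= 2050 mL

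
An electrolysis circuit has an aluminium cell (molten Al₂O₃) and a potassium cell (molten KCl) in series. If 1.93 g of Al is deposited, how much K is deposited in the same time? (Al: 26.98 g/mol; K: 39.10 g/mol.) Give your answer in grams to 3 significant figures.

8.39 g

n(Al) = 1.93 / 26.98 = 0.07153 mol
Al³⁺ + 3e⁻ → Al, so n(e⁻) = 3 × 0.07153 = 0.2146 mol
In series, the same 0.2146 mol of electrons flows through the second cell.
K⁺ + e⁻ → K, so n(K) = 0.2146 mol
m(K) = 0.2146 × 39.10 = 8.39 g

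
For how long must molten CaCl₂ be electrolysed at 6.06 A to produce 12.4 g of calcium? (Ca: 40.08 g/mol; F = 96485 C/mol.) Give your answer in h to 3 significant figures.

n(Ca) = 12.4 / 40.08 = 0.3094 mol
Ca²⁺ + 2e⁻ → Ca, so n(e⁻) = 2 × 0.3094 = 0.6188 mol
Q = 0.6188 × 96485 = 59700 C
t = Q / I = 59700 / 6.06 = 9851 s = 2.74 h

2.74 h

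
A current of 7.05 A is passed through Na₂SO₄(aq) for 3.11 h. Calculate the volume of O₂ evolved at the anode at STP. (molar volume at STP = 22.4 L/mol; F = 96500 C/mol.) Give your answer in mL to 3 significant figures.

Q = It = 7.05 × 11196 = 78930 C
Moles of electrons = 78930 / 96500 = 0.8179 mol
2H₂O → O₂ + 4H⁺ + 4e⁻, so n(O₂) = 0.8179 / 4 = 0.2045 mol
V = 0.2045 × 22.4 = 4.581 L
= 4580 mL

4580 mL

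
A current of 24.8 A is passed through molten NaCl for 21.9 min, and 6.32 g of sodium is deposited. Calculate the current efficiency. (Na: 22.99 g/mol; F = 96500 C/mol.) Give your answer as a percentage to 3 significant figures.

81.4%

Q = 24.8 × 1314 = 32590 C
n(e⁻) = 32590 / 96500 = 0.3377 mol
Na⁺ + e⁻ → Na, so theoretical n(Na) = 0.3377 mol → 7.764 g
Efficiency = 6.32 / 7.764 = 0.8140 = 81.4%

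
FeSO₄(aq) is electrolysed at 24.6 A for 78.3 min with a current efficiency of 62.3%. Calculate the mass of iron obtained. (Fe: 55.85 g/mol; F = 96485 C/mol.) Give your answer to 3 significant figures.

Q = 24.6 × 4698 = 1.156×10^5 C
n(e⁻) = 1.156×10^5 / 96485 = 1.198 mol
Fe²⁺ + 2e⁻ → Fe, so theoretical m(Fe) = 0.5990 × 55.85 = 33.45 g
Actual mass = 62.3% × 33.45 = 20.8 g

20.8 g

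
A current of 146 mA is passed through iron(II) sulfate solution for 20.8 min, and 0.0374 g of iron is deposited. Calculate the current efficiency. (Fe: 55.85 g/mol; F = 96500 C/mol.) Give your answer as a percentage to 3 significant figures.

Q = 0.146 × 1248 = 182.2 C
n(e⁻) = 182.2 / 96500 = 0.001888 mol
Fe²⁺ + 2e⁻ → Fe, so theoretical n(Fe) = 9.440×10^-4 mol → 0.05272 g
Efficiency = 0.0374 / 0.05272 = 0.7094 = 70.9%

70.9%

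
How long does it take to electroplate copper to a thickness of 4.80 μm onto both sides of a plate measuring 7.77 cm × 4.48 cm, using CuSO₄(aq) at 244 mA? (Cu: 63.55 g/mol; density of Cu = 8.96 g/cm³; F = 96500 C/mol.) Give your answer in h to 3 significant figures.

Plated area = 2 × 7.77 × 4.48 = 69.62 cm²
Volume = 69.62 × 4.80×10⁻⁴ cm = 0.03342 cm³
m(Cu) = 0.03342 × 8.96 = 0.2994 g
n(Cu) = 0.2994 / 63.55 = 0.004711 mol; n(e⁻) = 2 × 0.004711 = 0.009422 mol
Q = 0.009422 × 96500 = 909.2 C
t = 909.2 / 0.244 = 3726 s = 1.04 h

1.04 h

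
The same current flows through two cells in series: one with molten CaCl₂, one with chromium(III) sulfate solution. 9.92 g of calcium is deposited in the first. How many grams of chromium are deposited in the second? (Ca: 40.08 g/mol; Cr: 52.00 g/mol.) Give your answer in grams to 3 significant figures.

8.58 g

n(Ca) = 9.92 / 40.08 = 0.2475 mol
Ca²⁺ + 2e⁻ → Ca, so n(e⁻) = 2 × 0.2475 = 0.4950 mol
Same current for the same time ⇒ same n(e⁻) = 0.4950 mol in both cells.
Cr³⁺ + 3e⁻ → Cr, so n(Cr) = 0.4950 / 3 = 0.1650 mol
m(Cr) = 0.1650 × 52.00 = 8.58 g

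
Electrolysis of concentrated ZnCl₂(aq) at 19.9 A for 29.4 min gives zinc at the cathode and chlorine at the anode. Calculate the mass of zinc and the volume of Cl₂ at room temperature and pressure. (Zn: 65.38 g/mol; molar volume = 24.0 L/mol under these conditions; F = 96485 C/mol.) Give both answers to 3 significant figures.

Q = 19.9 × 1764 = 35100 C; n(e⁻) = 35100 / 96485 = 0.3638 mol
Cathode: Zn²⁺ + 2e⁻ → Zn → n(Zn) = 0.3638/2 = 0.1819 mol → 11.9 g
Anode: 2Cl⁻ → Cl₂ + 2e⁻ → n(Cl₂) = 0.3638/2 = 0.1819 mol → 4.37 L

11.9 g Zn; 4.37 L Cl₂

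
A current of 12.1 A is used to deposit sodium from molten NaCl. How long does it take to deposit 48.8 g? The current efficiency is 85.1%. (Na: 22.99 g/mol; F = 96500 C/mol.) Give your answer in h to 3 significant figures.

n(Na) = 48.8 / 22.99 = 2.123 mol
Na⁺ + e⁻ → Na, so n(e⁻) = 2.123 mol
Q = 2.123 × 96500 / 0.851 = 2.407×10^5 C
t = Q / I = 2.407×10^5 / 12.1 = 19890 s = 5.53 h

5.53 h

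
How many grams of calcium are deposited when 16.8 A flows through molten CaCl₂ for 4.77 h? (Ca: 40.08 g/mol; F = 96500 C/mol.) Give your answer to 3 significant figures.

59.9 g

Charge passed = 16.8 × 17172 = 2.885×10^5 C
n(e⁻) = Q/F = 2.885×10^5/96500 = 2.990 mol
Ca²⁺ + 2e⁻ → Ca, so n(Ca) = 2.990 / 2 = 1.495 mol
m = 1.495 × 40.08 = 59.9 g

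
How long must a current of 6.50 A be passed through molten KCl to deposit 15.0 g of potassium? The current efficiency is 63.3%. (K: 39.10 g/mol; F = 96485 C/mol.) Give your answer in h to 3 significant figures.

n(K) = 15.0 / 39.10 = 0.3836 mol
K⁺ + e⁻ → K, so n(e⁻) = 0.3836 mol
Q = 0.3836 × 96485 / 0.633 = 58470 C
t = Q / I = 58470 / 6.50 = 8995 s = 2.50 h

2.50 h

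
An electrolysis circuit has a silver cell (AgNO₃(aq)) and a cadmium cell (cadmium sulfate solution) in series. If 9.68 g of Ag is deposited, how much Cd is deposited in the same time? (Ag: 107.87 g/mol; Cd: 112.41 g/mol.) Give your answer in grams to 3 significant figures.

n(Ag) = 9.68 / 107.87 = 0.08974 mol
Ag⁺ + e⁻ → Ag, so n(e⁻) = 0.08974 mol
In series, the same 0.08974 mol of electrons flows through the second cell.
Cd²⁺ + 2e⁻ → Cd, so n(Cd) = 0.08974 / 2 = 0.04487 mol
m(Cd) = 0.04487 × 112.41 = 5.04 g

5.04 g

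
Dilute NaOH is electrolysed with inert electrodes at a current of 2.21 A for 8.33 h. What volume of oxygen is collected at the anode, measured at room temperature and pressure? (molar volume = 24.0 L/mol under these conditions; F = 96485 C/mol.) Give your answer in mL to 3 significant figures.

Charge passed = 2.21 × 29988 = 66270 C
n(e⁻) = 66270 / 96485 = 0.6868 mol
2H₂O → O₂ + 4H⁺ + 4e⁻, so n(O₂) = 0.6868 / 4 = 0.1717 mol
V = 0.1717 × 24.0 = 4.121 L
= 4120 mL

4120 mL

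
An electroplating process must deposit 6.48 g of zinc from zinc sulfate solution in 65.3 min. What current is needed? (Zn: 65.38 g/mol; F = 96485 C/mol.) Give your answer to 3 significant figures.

4.88 A

n(Zn) = 6.48 / 65.38 = 0.09911 mol
Zn²⁺ + 2e⁻ → Zn, so n(e⁻) = 2 × 0.09911 = 0.1982 mol
Q = 0.1982 × 96485 = 19120 C
I = Q / t = 19120 / 3918 s = 4.88 A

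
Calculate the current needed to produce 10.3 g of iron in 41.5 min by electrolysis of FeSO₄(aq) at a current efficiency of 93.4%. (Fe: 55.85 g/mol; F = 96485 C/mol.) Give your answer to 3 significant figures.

n(Fe) = 10.3 / 55.85 = 0.1844 mol
Fe²⁺ + 2e⁻ → Fe, so n(e⁻) = 2 × 0.1844 = 0.3688 mol
Q = 0.3688 × 96485 / 0.934 = 38100 C
I = Q / t = 38100 / 2490 s = 15.3 A

15.3 A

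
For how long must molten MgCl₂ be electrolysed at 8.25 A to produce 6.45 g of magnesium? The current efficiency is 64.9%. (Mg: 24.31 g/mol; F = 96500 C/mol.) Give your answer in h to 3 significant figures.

2.66 h

n(Mg) = 6.45 / 24.31 = 0.2653 mol
Mg²⁺ + 2e⁻ → Mg, so n(e⁻) = 2 × 0.2653 = 0.5306 mol
Q = 0.5306 × 96500 / 0.649 = 78900 C
t = Q / I = 78900 / 8.25 = 9564 s = 2.66 h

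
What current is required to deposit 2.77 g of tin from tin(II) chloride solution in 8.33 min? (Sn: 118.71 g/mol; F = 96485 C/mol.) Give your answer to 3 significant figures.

n(Sn) = 2.77 / 118.71 = 0.02333 mol
Sn²⁺ + 2e⁻ → Sn, so n(e⁻) = 2 × 0.02333 = 0.04666 mol
Q = 0.04666 × 96485 = 4502 C
I = Q / t = 4502 / 499.8 s = 9.01 A

9.01 A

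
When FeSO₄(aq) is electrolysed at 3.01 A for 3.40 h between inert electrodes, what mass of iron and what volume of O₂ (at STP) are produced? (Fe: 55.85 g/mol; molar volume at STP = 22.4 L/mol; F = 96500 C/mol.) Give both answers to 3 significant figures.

Q = 3.01 × 12240 = 36840 C; n(e⁻) = 36840 / 96500 = 0.3818 mol
Cathode: Fe²⁺ + 2e⁻ → Fe → n(Fe) = 0.3818/2 = 0.1909 mol → 10.7 g
Anode: 2H₂O → O₂ + 4H⁺ + 4e⁻ → n(O₂) = 0.3818/4 = 0.09545 mol → 2.14 L

10.7 g Fe; 2.14 L O₂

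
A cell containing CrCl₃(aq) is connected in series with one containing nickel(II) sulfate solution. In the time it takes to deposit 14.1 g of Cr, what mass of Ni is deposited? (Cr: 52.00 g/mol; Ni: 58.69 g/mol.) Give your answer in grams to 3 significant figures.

23.9 g

n(Cr) = 14.1 / 52.00 = 0.2712 mol
Cr³⁺ + 3e⁻ → Cr, so n(e⁻) = 3 × 0.2712 = 0.8136 mol
Since the cells are in series, n(e⁻) in the Ni cell is also 0.8136 mol.
Ni²⁺ + 2e⁻ → Ni, so n(Ni) = 0.8136 / 2 = 0.4068 mol
m(Ni) = 0.4068 × 58.69 = 23.9 g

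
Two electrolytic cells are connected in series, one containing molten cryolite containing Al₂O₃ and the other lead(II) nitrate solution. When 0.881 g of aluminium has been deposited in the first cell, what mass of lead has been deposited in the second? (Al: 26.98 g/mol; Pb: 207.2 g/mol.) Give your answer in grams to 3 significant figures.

10.1 g

n(Al) = 0.881 / 26.98 = 0.03265 mol
Al³⁺ + 3e⁻ → Al, so n(e⁻) = 3 × 0.03265 = 0.09795 mol
In series, the same 0.09795 mol of electrons flows through the second cell.
Pb²⁺ + 2e⁻ → Pb, so n(Pb) = 0.09795 / 2 = 0.04898 mol
m(Pb) = 0.04898 × 207.2 = 10.1 g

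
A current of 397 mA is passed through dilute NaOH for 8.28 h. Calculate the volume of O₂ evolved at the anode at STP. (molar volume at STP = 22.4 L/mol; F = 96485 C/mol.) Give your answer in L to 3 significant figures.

Q = It = 0.397 × 29808 = 11830 C
n(e⁻) = Q/F = 11830/96485 = 0.1226 mol
2H₂O → O₂ + 4H⁺ + 4e⁻, so n(O₂) = 0.1226 / 4 = 0.03065 mol
V = 0.03065 × 22.4 = 0.6866 L

0.687 L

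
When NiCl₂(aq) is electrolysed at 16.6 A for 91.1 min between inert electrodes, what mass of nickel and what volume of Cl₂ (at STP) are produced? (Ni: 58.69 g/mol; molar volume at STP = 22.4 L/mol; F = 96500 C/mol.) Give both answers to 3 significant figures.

27.6 g Ni; 10.5 L Cl₂

Q = 16.6 × 5466 = 90740 C; n(e⁻) = 90740 / 96500 = 0.9403 mol
Cathode: Ni²⁺ + 2e⁻ → Ni → n(Ni) = 0.9403/2 = 0.4702 mol → 27.6 g
Anode: 2Cl⁻ → Cl₂ + 2e⁻ → n(Cl₂) = 0.9403/2 = 0.4702 mol → 10.5 L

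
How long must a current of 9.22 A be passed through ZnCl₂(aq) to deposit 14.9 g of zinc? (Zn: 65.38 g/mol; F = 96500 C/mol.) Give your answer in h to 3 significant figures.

n(Zn) = 14.9 / 65.38 = 0.2279 mol
Zn²⁺ + 2e⁻ → Zn, so n(e⁻) = 2 × 0.2279 = 0.4558 mol
Q = 0.4558 × 96500 = 43980 C
t = Q / I = 43980 / 9.22 = 4770 s = 1.33 h

1.33 h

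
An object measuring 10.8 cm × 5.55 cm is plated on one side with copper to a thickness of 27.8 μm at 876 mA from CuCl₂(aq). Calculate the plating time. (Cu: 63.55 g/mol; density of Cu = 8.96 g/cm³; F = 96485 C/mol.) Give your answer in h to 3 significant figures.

1.44 h

Plated area = 10.8 × 5.55 = 59.94 cm²
Volume = 59.94 × 27.8×10⁻⁴ cm = 0.1666 cm³
m(Cu) = 0.1666 × 8.96 = 1.493 g
n(Cu) = 1.493 / 63.55 = 0.02349 mol; n(e⁻) = 2 × 0.02349 = 0.04698 mol
Q = 0.04698 × 96485 = 4533 C
t = 4533 / 0.876 = 5175 s = 1.44 h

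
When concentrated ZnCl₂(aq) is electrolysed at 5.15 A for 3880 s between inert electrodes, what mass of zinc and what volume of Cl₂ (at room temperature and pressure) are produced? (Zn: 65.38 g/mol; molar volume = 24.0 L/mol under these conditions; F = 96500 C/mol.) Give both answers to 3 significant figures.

Q = 5.15 × 3880 = 19980 C; n(e⁻) = 19980 / 96500 = 0.2070 mol
Cathode: Zn²⁺ + 2e⁻ → Zn → n(Zn) = 0.2070/2 = 0.1035 mol → 6.77 g
Anode: 2Cl⁻ → Cl₂ + 2e⁻ → n(Cl₂) = 0.2070/2 = 0.1035 mol → 2.48 L

6.77 g Zn; 2.48 L Cl₂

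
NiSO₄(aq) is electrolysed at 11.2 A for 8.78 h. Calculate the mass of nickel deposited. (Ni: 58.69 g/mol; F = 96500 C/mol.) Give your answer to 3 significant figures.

Q = 11.2 A × 31608 s = 3.540×10^5 C
n(e⁻) = Q/F = 3.540×10^5/96500 = 3.668 mol
Ni²⁺ + 2e⁻ → Ni, so n(Ni) = 3.668 / 2 = 1.834 mol
m = 1.834 × 58.69 = 108 g

108 g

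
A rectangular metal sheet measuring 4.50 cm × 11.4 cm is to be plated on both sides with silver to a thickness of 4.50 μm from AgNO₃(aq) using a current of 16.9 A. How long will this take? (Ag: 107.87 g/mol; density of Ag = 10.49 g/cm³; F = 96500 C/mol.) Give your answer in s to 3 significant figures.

25.6 s

Plated area = 2 × 4.50 × 11.4 = 102.6 cm²
Volume = 102.6 × 4.50×10⁻⁴ cm = 0.04617 cm³
m(Ag) = 0.04617 × 10.49 = 0.4843 g
n(Ag) = 0.4843 / 107.87 = 0.004490 mol; n(e⁻) = 0.004490 mol
Q = 0.004490 × 96500 = 433.3 C
t = 433.3 / 16.9 = 25.64 s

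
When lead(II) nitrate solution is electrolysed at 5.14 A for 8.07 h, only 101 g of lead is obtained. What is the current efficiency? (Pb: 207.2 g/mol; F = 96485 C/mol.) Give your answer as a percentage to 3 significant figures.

63.0%

Q = 5.14 × 29052 = 1.493×10^5 C
n(e⁻) = 1.493×10^5 / 96485 = 1.547 mol
Pb²⁺ + 2e⁻ → Pb, so theoretical n(Pb) = 0.7735 mol → 160.3 g
Efficiency = 101 / 160.3 = 0.6301 = 63.0%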